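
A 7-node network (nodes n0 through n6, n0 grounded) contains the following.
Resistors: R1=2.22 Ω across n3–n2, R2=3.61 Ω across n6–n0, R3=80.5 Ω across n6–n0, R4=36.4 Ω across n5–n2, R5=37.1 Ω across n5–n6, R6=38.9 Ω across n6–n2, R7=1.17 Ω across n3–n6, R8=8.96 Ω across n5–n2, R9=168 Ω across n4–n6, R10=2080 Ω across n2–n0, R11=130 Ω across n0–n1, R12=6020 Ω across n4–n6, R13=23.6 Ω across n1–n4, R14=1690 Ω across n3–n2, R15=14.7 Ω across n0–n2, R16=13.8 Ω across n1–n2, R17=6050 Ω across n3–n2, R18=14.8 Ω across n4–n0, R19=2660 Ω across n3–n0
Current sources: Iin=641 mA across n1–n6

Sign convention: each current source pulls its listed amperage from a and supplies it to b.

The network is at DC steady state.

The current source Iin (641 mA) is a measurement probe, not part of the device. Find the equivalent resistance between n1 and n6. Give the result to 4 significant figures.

Element admittances at DC:
  Y(R1) = 0.4505 S between n3,n2
  Y(R2) = 0.2770 S between n6,n0
  Y(R3) = 0.01242 S between n6,n0
  Y(R4) = 0.02747 S between n5,n2
  Y(R5) = 0.02695 S between n5,n6
  Y(R6) = 0.02571 S between n6,n2
  Y(R7) = 0.8547 S between n3,n6
  Y(R8) = 0.1116 S between n5,n2
  Y(R9) = 0.005952 S between n4,n6
  Y(R10) = 0.0004808 S between n2,n0
  Y(R11) = 0.007692 S between n0,n1
  Y(R12) = 0.0001661 S between n4,n6
  Y(R13) = 0.04237 S between n1,n4
  Y(R14) = 0.0005917 S between n3,n2
  Y(R15) = 0.06803 S between n0,n2
  Y(R16) = 0.07246 S between n1,n2
  Y(R17) = 0.0001653 S between n3,n2
  Y(R18) = 0.06757 S between n4,n0
  Y(R19) = 0.0003759 S between n3,n0
  Iin: injects 0.641 A into n6 (from n1)
Assemble and solve the 6×6 MNA system:
  V(n1)=-6.229  V(n2)=-0.3809  V(n3)=0.3765  V(n4)=-2.233  V(n5)=-0.1930  V(n6)=0.7766

R_eq = 10.93 Ω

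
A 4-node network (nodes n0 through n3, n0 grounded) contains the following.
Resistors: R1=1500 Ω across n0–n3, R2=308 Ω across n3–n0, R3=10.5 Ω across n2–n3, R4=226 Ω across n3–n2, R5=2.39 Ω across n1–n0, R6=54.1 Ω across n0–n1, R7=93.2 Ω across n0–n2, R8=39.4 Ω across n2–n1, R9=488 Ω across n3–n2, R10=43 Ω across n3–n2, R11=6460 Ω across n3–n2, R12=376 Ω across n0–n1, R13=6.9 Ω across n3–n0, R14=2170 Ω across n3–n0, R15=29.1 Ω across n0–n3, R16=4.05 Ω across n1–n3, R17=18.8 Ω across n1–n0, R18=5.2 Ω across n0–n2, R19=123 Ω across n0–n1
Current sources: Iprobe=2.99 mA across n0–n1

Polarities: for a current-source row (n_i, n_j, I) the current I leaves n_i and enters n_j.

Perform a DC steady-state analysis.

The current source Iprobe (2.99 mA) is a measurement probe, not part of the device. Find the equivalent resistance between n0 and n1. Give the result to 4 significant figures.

MNA unknowns: 3 node voltages V₁..V_3
R1: Y=0.0006667 on G[0,3]
R2: Y=0.003247 on G[3,0]
R3: Y=0.09524 on G[2,3]
R4: Y=0.004425 on G[3,2]
R5: Y=0.4184 on G[1,0]
R6: Y=0.01848 on G[0,1]
R7: Y=0.01073 on G[0,2]
R8: Y=0.02538 on G[2,1]
R9: Y=0.002049 on G[3,2]
R10: Y=0.02326 on G[3,2]
R11: Y=0.0001548 on G[3,2]
R12: Y=0.002660 on G[0,1]
R13: Y=0.1449 on G[3,0]
R14: Y=0.0004608 on G[3,0]
R15: Y=0.03436 on G[0,3]
R16: Y=0.2469 on G[1,3]
R17: Y=0.05319 on G[1,0]
R18: Y=0.1923 on G[0,2]
R19: Y=0.008130 on G[0,1]
Iprobe: z[0]−=0.00299, z[1]+=0.00299
solve → V1=0.004648, V2=0.001157, V3=0.002326

R_eq = 1.554 Ω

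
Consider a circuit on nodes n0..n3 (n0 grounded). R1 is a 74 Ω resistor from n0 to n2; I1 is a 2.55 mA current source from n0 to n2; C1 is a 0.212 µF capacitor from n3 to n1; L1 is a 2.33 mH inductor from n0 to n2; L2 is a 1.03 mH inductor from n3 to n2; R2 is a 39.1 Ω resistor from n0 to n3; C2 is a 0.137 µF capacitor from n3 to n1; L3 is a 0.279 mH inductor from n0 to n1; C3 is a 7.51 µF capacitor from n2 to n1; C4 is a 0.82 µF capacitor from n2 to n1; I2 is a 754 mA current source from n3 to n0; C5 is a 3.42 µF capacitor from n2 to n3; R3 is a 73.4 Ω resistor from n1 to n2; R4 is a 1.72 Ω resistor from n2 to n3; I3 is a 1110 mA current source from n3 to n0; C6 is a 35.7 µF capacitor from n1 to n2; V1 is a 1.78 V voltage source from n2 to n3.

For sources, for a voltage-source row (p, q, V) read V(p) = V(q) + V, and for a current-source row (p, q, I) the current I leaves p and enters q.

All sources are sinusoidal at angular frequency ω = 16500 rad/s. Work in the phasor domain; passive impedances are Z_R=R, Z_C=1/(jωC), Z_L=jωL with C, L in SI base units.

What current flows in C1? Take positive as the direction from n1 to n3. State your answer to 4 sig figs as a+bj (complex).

0.007905+0.005408j A

Apply KCL at each of the 3 non-ground nodes and solve the resulting linear system.
Node n1: branches {C1, C2, L3, C3, C4, R3, C6} → V_1 = -0.8837-7.603j
Node n2: branches {R1, I1, L1, L2, C3, C4, C5, R3, R4, C6, V1} → V_2 = -0.6496-5.343j
Node n3: branches {C1, L2, R2, C2, I2, C5, R4, I3, V1} → V_3 = -2.430-5.343j
Source currents: i(V1)=0.7540-0.1413j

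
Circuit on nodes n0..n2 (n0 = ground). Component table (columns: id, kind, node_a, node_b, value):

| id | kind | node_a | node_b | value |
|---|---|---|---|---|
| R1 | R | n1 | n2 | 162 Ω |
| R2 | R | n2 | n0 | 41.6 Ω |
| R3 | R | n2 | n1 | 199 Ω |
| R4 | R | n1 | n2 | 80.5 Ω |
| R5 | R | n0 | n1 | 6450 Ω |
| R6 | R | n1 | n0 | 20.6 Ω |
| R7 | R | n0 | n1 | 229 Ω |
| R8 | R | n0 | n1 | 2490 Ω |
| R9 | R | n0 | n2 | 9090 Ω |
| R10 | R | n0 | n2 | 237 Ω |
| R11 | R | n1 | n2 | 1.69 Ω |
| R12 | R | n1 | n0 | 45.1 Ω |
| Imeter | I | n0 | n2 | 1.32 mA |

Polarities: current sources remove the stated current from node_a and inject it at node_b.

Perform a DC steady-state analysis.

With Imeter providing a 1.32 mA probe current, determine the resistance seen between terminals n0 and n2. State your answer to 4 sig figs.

R_eq = 10.45 Ω

Element admittances at DC:
  Y(R1) = 0.006173 S between n1,n2
  Y(R2) = 0.02404 S between n2,n0
  Y(R3) = 0.005025 S between n2,n1
  Y(R4) = 0.01242 S between n1,n2
  Y(R5) = 0.0001550 S between n0,n1
  Y(R6) = 0.04854 S between n1,n0
  Y(R7) = 0.004367 S between n0,n1
  Y(R8) = 0.0004016 S between n0,n1
  Y(R9) = 0.0001100 S between n0,n2
  Y(R10) = 0.004219 S between n0,n2
  Y(R11) = 0.5917 S between n1,n2
  Y(R12) = 0.02217 S between n1,n0
  Imeter: injects 0.00132 A into n2 (from n0)
Assemble and solve the 2×2 MNA system:
  V(n1)=0.01228  V(n2)=0.01379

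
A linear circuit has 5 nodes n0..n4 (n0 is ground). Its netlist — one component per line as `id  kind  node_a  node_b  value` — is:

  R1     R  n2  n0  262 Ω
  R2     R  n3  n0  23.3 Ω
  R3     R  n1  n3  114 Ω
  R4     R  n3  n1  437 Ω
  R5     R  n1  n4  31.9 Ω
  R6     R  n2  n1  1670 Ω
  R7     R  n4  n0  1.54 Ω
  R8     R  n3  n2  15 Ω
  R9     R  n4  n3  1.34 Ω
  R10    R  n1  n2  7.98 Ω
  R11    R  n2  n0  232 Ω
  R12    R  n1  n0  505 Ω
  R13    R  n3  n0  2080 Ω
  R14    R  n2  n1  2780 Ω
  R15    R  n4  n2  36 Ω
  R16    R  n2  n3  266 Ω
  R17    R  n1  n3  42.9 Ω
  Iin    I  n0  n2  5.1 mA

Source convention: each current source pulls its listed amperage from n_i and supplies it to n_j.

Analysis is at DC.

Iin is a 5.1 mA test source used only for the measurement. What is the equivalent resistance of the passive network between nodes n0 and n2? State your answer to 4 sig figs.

R_eq = 8.267 Ω

MNA unknowns: 4 node voltages V₁..V_4
R1: Y=0.003817 on G[2,0]
R2: Y=0.04292 on G[3,0]
R3: Y=0.008772 on G[1,3]
R4: Y=0.002288 on G[3,1]
R5: Y=0.03135 on G[1,4]
R6: Y=0.0005988 on G[2,1]
R7: Y=0.6494 on G[4,0]
R8: Y=0.06667 on G[3,2]
R9: Y=0.7463 on G[4,3]
R10: Y=0.1253 on G[1,2]
R11: Y=0.004310 on G[2,0]
R12: Y=0.001980 on G[1,0]
R13: Y=0.0004808 on G[3,0]
R14: Y=0.0003597 on G[2,1]
R15: Y=0.02778 on G[4,2]
R16: Y=0.003759 on G[2,3]
R17: Y=0.02331 on G[1,3]
Iin: z[0]−=0.0051, z[2]+=0.0051
solve → V1=0.03027, V2=0.04216, V3=0.009963, V4=0.006568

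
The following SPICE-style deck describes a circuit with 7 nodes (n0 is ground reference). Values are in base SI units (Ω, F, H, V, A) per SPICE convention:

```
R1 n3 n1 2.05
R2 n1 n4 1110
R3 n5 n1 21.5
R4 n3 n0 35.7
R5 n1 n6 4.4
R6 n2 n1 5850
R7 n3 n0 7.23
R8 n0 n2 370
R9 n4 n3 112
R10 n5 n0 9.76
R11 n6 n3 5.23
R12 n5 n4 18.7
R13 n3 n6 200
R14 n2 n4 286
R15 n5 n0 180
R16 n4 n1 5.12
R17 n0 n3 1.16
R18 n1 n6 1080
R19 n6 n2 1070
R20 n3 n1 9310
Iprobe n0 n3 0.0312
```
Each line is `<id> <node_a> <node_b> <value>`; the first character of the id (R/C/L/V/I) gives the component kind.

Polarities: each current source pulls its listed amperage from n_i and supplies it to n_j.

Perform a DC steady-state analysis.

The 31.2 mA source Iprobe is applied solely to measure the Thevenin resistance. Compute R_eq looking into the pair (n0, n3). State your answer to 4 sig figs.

Element admittances at DC:
  Y(R1) = 0.4878 S between n3,n1
  Y(R2) = 0.0009009 S between n1,n4
  Y(R3) = 0.04651 S between n5,n1
  Y(R4) = 0.02801 S between n3,n0
  Y(R5) = 0.2273 S between n1,n6
  Y(R6) = 0.0001709 S between n2,n1
  Y(R7) = 0.1383 S between n3,n0
  Y(R8) = 0.002703 S between n0,n2
  Y(R9) = 0.008929 S between n4,n3
  Y(R10) = 0.1025 S between n5,n0
  Y(R11) = 0.1912 S between n6,n3
  Y(R12) = 0.05348 S between n5,n4
  Y(R13) = 0.005000 S between n3,n6
  Y(R14) = 0.003497 S between n2,n4
  Y(R15) = 0.005556 S between n5,n0
  Y(R16) = 0.1953 S between n4,n1
  Y(R17) = 0.8621 S between n0,n3
  Y(R18) = 0.0009259 S between n1,n6
  Y(R19) = 0.0009346 S between n6,n2
  Y(R20) = 0.0001074 S between n3,n1
  Iprobe: injects 0.0312 A into n3 (from n0)
Assemble and solve the 6×6 MNA system:
  V(n1)=0.02684  V(n2)=0.01556  V(n3)=0.02903  V(n4)=0.02376  V(n5)=0.01211  V(n6)=0.02782

R_eq = 0.9303 Ω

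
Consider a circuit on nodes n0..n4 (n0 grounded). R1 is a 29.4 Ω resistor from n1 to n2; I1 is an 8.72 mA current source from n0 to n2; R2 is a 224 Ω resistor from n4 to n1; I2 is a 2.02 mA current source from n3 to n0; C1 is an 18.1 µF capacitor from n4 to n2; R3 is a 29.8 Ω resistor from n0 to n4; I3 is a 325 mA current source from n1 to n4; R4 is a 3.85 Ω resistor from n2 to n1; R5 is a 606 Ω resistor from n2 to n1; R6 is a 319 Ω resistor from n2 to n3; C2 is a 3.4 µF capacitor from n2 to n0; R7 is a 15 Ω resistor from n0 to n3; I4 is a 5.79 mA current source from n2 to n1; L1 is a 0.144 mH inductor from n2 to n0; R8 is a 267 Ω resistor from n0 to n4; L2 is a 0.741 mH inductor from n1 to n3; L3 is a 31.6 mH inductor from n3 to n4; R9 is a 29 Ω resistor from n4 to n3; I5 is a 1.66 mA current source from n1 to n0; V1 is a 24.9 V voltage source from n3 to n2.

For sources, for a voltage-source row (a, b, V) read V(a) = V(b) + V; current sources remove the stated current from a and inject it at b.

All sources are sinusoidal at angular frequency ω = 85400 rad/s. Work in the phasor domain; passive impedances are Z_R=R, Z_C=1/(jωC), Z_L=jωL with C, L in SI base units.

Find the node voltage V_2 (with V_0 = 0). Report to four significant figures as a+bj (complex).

Apply KCL at each of the 4 non-ground nodes and solve the resulting linear system.
Node n1: branches {R1, R2, I3, R4, R5, I4, L2, I5} → V_1 = -4.027+5.012j
Node n2: branches {R1, I1, C1, R4, R5, R6, C2, I4, L1, V1} → V_2 = -3.027+6.389j
Node n3: branches {I2, R6, R7, L2, L3, R9, V1} → V_3 = 21.87+6.389j
Node n4: branches {R2, C1, R3, I3, R8, L3, R9} → V_4 = -3.150+5.547j
Source currents: i(V1)=-2.423-0.03644j

-3.027+6.389j V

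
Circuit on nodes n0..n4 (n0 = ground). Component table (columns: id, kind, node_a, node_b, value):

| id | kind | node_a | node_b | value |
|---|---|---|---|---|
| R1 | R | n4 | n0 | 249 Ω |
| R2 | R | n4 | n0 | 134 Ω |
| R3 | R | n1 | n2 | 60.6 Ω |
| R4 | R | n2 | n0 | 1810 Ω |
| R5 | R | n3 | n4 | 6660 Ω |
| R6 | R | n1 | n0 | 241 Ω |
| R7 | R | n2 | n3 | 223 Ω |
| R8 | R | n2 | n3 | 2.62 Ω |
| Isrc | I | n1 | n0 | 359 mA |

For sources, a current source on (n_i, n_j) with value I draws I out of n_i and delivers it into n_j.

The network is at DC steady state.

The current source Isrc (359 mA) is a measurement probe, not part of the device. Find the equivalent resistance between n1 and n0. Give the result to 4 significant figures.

Element admittances at DC:
  Y(R1) = 0.004016 S between n4,n0
  Y(R2) = 0.007463 S between n4,n0
  Y(R3) = 0.01650 S between n1,n2
  Y(R4) = 0.0005525 S between n2,n0
  Y(R5) = 0.0001502 S between n3,n4
  Y(R6) = 0.004149 S between n1,n0
  Y(R7) = 0.004484 S between n2,n3
  Y(R8) = 0.3817 S between n2,n3
  Isrc: injects 0.359 A into n0 (from n1)
Assemble and solve the 4×4 MNA system:
  V(n1)=-74.46  V(n2)=-71.43  V(n3)=-71.40  V(n4)=-0.9219

R_eq = 207.4 Ω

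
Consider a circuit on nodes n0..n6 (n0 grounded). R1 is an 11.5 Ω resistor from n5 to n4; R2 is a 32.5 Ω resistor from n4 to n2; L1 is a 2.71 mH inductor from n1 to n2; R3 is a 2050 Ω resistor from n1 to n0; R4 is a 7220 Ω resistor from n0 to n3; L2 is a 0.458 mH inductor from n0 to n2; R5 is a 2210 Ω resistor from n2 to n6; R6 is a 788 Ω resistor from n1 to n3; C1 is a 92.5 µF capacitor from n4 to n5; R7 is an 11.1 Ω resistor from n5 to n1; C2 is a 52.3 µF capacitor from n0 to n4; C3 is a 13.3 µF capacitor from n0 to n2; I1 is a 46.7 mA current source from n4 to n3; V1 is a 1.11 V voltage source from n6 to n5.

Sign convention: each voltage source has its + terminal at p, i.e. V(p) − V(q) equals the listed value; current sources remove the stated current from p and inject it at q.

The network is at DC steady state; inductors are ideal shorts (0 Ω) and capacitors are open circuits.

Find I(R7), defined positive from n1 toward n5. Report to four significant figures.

MNA unknowns: 6 node voltages V₁..V_6 plus 3 source currents (L1, L2, V1)
R1: Y=0.08696 on G[5,4]
R2: Y=0.03077 on G[4,2]
L1: row V1−V2=0, i_L1 at 1,2
R3: Y=0.0004878 on G[1,0]
R4: Y=0.0001385 on G[0,3]
L2: row V0−V2=0, i_L2 at 0,2
R5: Y=0.0004525 on G[2,6]
R6: Y=0.001269 on G[1,3]
C1: Y=0.000 on G[4,5]
R7: Y=0.09009 on G[5,1]
C2: Y=0.000 on G[0,4]
C3: Y=0.000 on G[0,2]
I1: z[4]−=0.0467, z[3]+=0.0467
V1: row V6−V5=1.11, i_V1 at 6,5
solve → V1=0.000, V2=0.000, V3=33.18, V4=-0.6249, V5=-0.3090, V6=0.8010
aux → i_L1=0.01427, i_L2=0.004595, i_V1=-0.0003625

0.02783 A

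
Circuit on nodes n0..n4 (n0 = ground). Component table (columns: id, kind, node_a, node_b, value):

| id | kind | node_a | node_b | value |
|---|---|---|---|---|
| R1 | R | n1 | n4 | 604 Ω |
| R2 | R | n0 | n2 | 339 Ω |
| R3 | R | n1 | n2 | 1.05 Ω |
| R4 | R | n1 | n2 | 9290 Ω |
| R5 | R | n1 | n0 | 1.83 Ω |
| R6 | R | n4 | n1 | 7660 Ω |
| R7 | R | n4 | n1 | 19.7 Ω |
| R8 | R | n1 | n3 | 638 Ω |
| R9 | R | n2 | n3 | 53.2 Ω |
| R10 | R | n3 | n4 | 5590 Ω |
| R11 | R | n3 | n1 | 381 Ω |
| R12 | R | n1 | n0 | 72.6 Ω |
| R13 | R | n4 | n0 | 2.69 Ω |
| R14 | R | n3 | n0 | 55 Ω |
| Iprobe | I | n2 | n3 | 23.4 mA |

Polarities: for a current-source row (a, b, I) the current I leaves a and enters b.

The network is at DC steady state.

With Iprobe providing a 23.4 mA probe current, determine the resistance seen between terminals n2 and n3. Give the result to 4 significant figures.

MNA unknowns: 4 node voltages V₁..V_4
R1: Y=0.001656 on G[1,4]
R2: Y=0.002950 on G[0,2]
R3: Y=0.9524 on G[1,2]
R4: Y=0.0001076 on G[1,2]
R5: Y=0.5464 on G[1,0]
R6: Y=0.0001305 on G[4,1]
R7: Y=0.05076 on G[4,1]
R8: Y=0.001567 on G[1,3]
R9: Y=0.01880 on G[2,3]
R10: Y=0.0001789 on G[3,4]
R11: Y=0.002625 on G[3,1]
R12: Y=0.01377 on G[1,0]
R13: Y=0.3717 on G[4,0]
R14: Y=0.01818 on G[3,0]
Iprobe: z[2]−=0.0234, z[3]+=0.0234
solve → V1=-0.01652, V2=-0.02954, V3=0.5508, V4=-0.001813

R_eq = 24.80 Ω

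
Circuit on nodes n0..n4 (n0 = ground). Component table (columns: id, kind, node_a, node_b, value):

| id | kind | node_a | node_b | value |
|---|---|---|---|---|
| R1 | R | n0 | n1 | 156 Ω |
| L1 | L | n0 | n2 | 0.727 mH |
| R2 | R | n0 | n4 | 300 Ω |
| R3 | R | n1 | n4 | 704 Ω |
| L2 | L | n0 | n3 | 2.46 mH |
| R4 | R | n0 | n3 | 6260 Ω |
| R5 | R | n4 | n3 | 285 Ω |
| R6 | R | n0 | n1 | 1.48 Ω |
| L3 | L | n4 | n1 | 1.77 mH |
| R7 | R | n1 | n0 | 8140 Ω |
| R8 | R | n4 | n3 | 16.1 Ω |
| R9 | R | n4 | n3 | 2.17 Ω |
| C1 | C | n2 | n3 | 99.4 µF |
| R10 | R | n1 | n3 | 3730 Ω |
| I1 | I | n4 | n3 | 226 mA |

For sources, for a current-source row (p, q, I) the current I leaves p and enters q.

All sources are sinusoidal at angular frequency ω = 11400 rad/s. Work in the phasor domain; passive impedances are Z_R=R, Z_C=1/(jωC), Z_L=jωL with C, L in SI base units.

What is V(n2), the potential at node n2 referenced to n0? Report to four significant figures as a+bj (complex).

0.1053+0.02134j V

Apply KCL at each of the 4 non-ground nodes and solve the resulting linear system.
Node n1: branches {R1, R3, R6, L3, R7, R10} → V_1 = -0.003185+0.02359j
Node n2: branches {L1, C1} → V_2 = 0.1053+0.02134j
Node n3: branches {L2, R4, R5, R8, R9, C1, R10, I1} → V_3 = 0.09408+0.01906j
Node n4: branches {R2, R3, R5, L3, R8, R9, I1} → V_4 = -0.3290-0.01144j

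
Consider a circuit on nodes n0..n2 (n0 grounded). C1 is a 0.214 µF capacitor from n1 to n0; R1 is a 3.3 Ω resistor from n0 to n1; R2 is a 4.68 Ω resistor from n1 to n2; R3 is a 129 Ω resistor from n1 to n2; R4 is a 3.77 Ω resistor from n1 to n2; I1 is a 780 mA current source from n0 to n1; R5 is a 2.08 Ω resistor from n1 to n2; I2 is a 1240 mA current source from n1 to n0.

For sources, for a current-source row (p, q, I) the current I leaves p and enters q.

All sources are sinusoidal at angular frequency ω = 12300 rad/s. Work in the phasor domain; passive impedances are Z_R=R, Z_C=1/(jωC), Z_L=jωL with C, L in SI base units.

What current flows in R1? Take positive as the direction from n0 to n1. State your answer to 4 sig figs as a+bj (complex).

0.4600-0.003995j A

Element admittances at ω=12300 rad/s:
  Y(C1) = 0.000+0.002632j S between n1,n0
  Y(R1) = 0.3030+0.000j S between n0,n1
  Y(R2) = 0.2137+0.000j S between n1,n2
  Y(R3) = 0.007752+0.000j S between n1,n2
  Y(R4) = 0.2653+0.000j S between n1,n2
  I1: injects 0.78 A into n1 (from n0)
  Y(R5) = 0.4808+0.000j S between n1,n2
  I2: injects 1.24 A into n0 (from n1)
Assemble and solve the 2×2 MNA system:
  V(n1)=-1.518+0.01318j  V(n2)=-1.518+0.01318j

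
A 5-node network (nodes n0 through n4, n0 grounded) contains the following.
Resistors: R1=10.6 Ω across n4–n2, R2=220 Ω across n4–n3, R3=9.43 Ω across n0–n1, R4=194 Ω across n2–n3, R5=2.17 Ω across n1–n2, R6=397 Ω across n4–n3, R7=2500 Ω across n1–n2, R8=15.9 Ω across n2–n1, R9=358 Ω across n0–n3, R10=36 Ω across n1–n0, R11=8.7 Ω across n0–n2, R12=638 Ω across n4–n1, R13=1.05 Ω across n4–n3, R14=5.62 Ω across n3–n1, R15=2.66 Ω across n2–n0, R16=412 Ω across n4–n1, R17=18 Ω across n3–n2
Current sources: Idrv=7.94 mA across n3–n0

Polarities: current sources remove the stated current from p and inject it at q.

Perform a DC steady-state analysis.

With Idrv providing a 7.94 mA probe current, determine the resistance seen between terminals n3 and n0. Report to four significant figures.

Apply KCL at each of the 4 non-ground nodes and solve the resulting linear system.
Node n1: branches {R3, R5, R7, R8, R10, R12, R14, R16} → V_1 = -0.01548
Node n2: branches {R1, R4, R5, R7, R8, R11, R15, R17} → V_2 = -0.01174
Node n3: branches {R2, R4, R6, R9, R13, R14, R17, Idrv} → V_3 = -0.03771
Node n4: branches {R1, R2, R6, R12, R13, R16} → V_4 = -0.03531

R_eq = 4.749 Ω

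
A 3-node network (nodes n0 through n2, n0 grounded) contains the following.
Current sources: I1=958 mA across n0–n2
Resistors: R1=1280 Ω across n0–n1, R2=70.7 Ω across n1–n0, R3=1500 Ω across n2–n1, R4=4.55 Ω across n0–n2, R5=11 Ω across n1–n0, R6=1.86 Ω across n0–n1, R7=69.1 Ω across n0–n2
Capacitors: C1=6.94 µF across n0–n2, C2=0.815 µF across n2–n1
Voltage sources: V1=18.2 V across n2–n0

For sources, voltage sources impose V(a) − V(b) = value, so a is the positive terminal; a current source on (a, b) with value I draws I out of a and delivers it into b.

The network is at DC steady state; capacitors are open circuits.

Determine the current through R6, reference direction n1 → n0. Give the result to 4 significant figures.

0.01013 A

Apply KCL at each of the 2 non-ground nodes and solve the resulting linear system.
Node n1: branches {R1, R2, R3, R5, R6, C2} → V_1 = 0.01884
Node n2: branches {I1, C1, R3, R4, R7, C2, V1} → V_2 = 18.20
Source currents: i(V1)=-3.318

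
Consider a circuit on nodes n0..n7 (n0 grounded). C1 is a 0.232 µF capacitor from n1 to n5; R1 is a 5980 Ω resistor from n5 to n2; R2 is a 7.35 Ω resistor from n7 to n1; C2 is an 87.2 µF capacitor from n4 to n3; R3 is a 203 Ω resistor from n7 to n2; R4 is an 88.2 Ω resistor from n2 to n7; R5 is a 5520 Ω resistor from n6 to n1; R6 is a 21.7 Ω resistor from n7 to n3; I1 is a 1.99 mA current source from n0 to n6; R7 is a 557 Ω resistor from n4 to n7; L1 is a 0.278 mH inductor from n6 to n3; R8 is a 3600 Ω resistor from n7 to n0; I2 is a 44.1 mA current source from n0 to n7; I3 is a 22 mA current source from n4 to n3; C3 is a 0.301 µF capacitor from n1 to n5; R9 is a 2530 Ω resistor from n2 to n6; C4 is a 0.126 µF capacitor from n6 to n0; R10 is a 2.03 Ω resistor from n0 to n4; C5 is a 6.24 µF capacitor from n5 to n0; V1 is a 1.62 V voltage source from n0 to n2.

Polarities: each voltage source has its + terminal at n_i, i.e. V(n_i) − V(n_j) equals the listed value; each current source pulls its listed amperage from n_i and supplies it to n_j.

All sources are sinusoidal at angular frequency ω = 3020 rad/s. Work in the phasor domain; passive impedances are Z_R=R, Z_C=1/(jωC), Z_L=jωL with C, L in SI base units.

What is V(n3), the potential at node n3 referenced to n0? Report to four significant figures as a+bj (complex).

0.03387-0.1321j V

Element admittances at ω=3020 rad/s:
  Y(C1) = 0.000+0.0007006j S between n1,n5
  Y(R1) = 0.0001672+0.000j S between n5,n2
  Y(R2) = 0.1361+0.000j S between n7,n1
  Y(C2) = 0.000+0.2633j S between n4,n3
  Y(R3) = 0.004926+0.000j S between n7,n2
  Y(R4) = 0.01134+0.000j S between n2,n7
  Y(R5) = 0.0001812+0.000j S between n6,n1
  Y(R6) = 0.04608+0.000j S between n7,n3
  I1: injects 0.00199 A into n6 (from n0)
  Y(R7) = 0.001795+0.000j S between n4,n7
  Y(L1) = 0.000-1.191j S between n6,n3
  Y(R8) = 0.0002778+0.000j S between n7,n0
  I2: injects 0.0441 A into n7 (from n0)
  I3: injects 0.022 A into n3 (from n4)
  Y(C3) = 0.000+0.0009090j S between n1,n5
  Y(R9) = 0.0003953+0.000j S between n2,n6
  Y(C4) = 0.000+0.0003805j S between n6,n0
  Y(R10) = 0.4926+0.000j S between n0,n4
  Y(C5) = 0.000+0.01884j S between n5,n0
  V1: constraint V(n0)−V(n2) = 1.62
Assemble and solve the 8×8 MNA system:
  V(n1)=0.2955-0.1045j  V(n2)=-1.620+0.000j  V(n3)=0.03387-0.1321j  V(n4)=0.02831+0.002591j  V(n5)=0.02321+0.005207j  V(n6)=0.03383-0.1310j  V(n7)=0.2971-0.1013j
  i(V1)=-0.03211+0.001698j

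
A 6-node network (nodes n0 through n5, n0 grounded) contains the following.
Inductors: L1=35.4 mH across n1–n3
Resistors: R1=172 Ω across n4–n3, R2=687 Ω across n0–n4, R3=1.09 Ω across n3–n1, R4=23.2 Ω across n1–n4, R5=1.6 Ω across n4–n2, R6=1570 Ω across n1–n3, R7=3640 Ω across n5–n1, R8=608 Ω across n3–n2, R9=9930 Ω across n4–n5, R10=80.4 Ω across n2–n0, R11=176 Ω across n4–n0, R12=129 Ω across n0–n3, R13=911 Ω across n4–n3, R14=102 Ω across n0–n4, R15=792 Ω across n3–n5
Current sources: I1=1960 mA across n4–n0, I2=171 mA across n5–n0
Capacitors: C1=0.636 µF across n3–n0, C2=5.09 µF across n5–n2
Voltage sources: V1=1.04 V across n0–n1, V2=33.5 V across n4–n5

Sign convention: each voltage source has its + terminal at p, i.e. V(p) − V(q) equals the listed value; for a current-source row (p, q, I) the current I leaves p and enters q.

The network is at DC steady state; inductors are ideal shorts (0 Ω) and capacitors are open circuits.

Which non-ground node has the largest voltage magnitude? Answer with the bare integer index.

Element admittances at DC:
  L1: short n1↔n3 (DC inductor)
  Y(R1) = 0.005814 S between n4,n3
  Y(R2) = 0.001456 S between n0,n4
  Y(R3) = 0.9174 S between n3,n1
  I1: injects 1.96 A into n0 (from n4)
  Y(R4) = 0.04310 S between n1,n4
  Y(R5) = 0.6250 S between n4,n2
  Y(R6) = 0.0006369 S between n1,n3
  Y(R7) = 0.0002747 S between n5,n1
  Y(C1) = 0.000 S between n3,n0
  Y(R8) = 0.001645 S between n3,n2
  Y(R9) = 0.0001007 S between n4,n5
  Y(R10) = 0.01244 S between n2,n0
  I2: injects 0.171 A into n0 (from n5)
  Y(R11) = 0.005682 S between n4,n0
  Y(R12) = 0.007752 S between n0,n3
  Y(R13) = 0.001098 S between n4,n3
  Y(R14) = 0.009804 S between n0,n4
  Y(R15) = 0.001263 S between n3,n5
  Y(C2) = 0.000 S between n5,n2
  V1: constraint V(n0)−V(n1) = 1.04
  V2: constraint V(n4)−V(n5) = 33.5
Assemble and solve the 8×8 MNA system:
  V(n1)=-1.040  V(n2)=-25.38  V(n3)=-1.040  V(n4)=-25.95  V(n5)=-59.45
  i(L1)=0.2779  i(V1)=1.368  i(V2)=0.07783

5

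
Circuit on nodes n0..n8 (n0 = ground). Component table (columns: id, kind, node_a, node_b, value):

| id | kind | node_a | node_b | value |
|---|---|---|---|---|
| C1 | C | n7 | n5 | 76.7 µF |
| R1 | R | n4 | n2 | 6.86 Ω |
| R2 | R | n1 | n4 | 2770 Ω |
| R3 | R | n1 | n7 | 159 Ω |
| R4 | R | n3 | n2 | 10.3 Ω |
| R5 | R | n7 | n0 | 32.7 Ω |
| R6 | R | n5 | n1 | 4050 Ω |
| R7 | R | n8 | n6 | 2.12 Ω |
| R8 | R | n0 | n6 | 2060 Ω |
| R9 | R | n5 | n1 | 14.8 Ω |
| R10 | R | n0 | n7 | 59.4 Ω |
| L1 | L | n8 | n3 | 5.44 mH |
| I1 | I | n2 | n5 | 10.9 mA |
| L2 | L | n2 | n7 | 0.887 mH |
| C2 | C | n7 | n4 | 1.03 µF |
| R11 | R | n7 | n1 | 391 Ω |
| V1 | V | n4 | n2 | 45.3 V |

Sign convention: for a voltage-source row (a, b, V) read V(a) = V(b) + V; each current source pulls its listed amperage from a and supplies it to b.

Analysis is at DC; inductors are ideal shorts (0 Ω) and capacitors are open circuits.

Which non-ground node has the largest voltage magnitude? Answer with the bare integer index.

4

Apply KCL at each of the 8 non-ground nodes and solve the resulting linear system.
Node n1: branches {R2, R3, R6, R9, R11} → V_1 = 2.960
Node n2: branches {R1, R4, I1, L2, V1} → V_2 = 0.000
Node n3: branches {R4, L1} → V_3 = 0.000
Node n4: branches {R1, R2, C2, V1} → V_4 = 45.30
Node n5: branches {C1, R6, R9, I1} → V_5 = 3.121
Node n6: branches {R7, R8} → V_6 = 0.000
Node n7: branches {C1, R3, R5, R10, L2, C2, R11} → V_7 = 0.000
Node n8: branches {R7, L1} → V_8 = 0.000
Source currents: i(L1)=0.000, i(L2)=-0.02619, i(V1)=-6.619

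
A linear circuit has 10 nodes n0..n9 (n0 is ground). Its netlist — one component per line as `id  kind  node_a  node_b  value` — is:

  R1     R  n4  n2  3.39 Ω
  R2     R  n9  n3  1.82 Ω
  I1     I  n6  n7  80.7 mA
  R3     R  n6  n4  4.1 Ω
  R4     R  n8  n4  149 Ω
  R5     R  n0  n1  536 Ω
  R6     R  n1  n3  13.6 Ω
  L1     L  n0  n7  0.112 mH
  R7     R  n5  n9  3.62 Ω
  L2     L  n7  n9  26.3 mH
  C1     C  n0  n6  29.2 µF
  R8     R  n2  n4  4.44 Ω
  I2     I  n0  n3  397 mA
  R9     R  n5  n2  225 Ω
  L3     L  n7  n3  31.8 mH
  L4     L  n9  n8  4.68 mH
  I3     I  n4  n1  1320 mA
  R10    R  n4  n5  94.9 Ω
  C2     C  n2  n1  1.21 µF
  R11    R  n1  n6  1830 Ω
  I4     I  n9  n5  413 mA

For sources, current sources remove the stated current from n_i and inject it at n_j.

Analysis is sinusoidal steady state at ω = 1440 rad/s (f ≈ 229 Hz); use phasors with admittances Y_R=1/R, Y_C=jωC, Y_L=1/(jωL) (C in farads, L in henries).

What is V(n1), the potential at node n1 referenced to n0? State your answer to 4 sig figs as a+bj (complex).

Element admittances at ω=1440 rad/s:
  Y(R1) = 0.2950+0.000j S between n4,n2
  Y(R2) = 0.5495+0.000j S between n9,n3
  I1: injects 0.0807 A into n7 (from n6)
  Y(R3) = 0.2439+0.000j S between n6,n4
  Y(R4) = 0.006711+0.000j S between n8,n4
  Y(R5) = 0.001866+0.000j S between n0,n1
  Y(R6) = 0.07353+0.000j S between n1,n3
  Y(L1) = 0.000-6.200j S between n0,n7
  Y(R7) = 0.2762+0.000j S between n5,n9
  Y(L2) = 0.000-0.02640j S between n7,n9
  Y(C1) = 0.000+0.04205j S between n0,n6
  Y(R8) = 0.2252+0.000j S between n2,n4
  I2: injects 0.397 A into n3 (from n0)
  Y(R9) = 0.004444+0.000j S between n5,n2
  Y(L3) = 0.000-0.02184j S between n7,n3
  Y(L4) = 0.000-0.1484j S between n9,n8
  I3: injects 1.32 A into n1 (from n4)
  Y(R10) = 0.01054+0.000j S between n4,n5
  Y(C2) = 0.000+0.001742j S between n2,n1
  Y(R11) = 0.0005464+0.000j S between n1,n6
  I4: injects 0.413 A into n5 (from n9)
Assemble and solve the 9×9 MNA system:
  V(n1)=21.10+30.81j  V(n2)=-2.966+30.46j  V(n3)=3.815+32.17j  V(n4)=-3.017+30.37j  V(n5)=3.206+32.11j  V(n6)=1.874+30.04j  V(n7)=0.02198+0.2614j  V(n8)=2.120+31.97j  V(n9)=2.048+32.20j

21.10+30.81j V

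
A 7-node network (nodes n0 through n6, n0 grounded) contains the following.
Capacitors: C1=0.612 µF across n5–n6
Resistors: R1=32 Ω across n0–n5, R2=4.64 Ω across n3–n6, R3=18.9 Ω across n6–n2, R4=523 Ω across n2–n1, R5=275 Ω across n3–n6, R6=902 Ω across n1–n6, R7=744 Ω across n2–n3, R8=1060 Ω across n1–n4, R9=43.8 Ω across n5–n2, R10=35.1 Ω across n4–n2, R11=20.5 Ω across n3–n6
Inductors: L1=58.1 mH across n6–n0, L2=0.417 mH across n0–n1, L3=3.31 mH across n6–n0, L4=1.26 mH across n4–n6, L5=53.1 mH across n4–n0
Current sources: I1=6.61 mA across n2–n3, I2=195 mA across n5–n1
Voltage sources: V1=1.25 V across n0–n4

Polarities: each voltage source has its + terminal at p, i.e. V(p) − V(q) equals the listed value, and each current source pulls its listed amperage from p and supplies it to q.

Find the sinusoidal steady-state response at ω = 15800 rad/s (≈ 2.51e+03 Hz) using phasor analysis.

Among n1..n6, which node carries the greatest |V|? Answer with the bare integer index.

5

MNA unknowns: 6 node voltages V₁..V_6 plus 1 source current (V1)
C1: Y=0.000+0.009670j on G[5,6]
R1: Y=0.03125+0.000j on G[0,5]
R2: Y=0.2155+0.000j on G[3,6]
R3: Y=0.05291+0.000j on G[6,2]
R4: Y=0.001912+0.000j on G[2,1]
R5: Y=0.003636+0.000j on G[3,6]
R6: Y=0.001109+0.000j on G[1,6]
L1: Y=0.000-0.001089j on G[6,0]
R7: Y=0.001344+0.000j on G[2,3]
I1: z[2]−=0.00661, z[3]+=0.00661
L2: Y=0.000-0.1518j on G[0,1]
L3: Y=0.000-0.01912j on G[6,0]
R8: Y=0.0009434+0.000j on G[1,4]
L4: Y=0.000-0.05023j on G[4,6]
R9: Y=0.02283+0.000j on G[5,2]
R10: Y=0.02849+0.000j on G[4,2]
I2: z[5]−=0.195, z[1]+=0.195
R11: Y=0.04878+0.000j on G[3,6]
L5: Y=0.000-0.001192j on G[4,0]
V1: row V0−V4=1.25, i_V1 at 0,4
solve → V1=0.04072+1.249j, V2=-1.688-0.2326j, V3=-0.8208-0.7068j, V4=-1.250+0.000j, V5=-4.105+0.4854j, V6=-0.8411-0.7091j
aux → i_V1=0.04689+0.02748j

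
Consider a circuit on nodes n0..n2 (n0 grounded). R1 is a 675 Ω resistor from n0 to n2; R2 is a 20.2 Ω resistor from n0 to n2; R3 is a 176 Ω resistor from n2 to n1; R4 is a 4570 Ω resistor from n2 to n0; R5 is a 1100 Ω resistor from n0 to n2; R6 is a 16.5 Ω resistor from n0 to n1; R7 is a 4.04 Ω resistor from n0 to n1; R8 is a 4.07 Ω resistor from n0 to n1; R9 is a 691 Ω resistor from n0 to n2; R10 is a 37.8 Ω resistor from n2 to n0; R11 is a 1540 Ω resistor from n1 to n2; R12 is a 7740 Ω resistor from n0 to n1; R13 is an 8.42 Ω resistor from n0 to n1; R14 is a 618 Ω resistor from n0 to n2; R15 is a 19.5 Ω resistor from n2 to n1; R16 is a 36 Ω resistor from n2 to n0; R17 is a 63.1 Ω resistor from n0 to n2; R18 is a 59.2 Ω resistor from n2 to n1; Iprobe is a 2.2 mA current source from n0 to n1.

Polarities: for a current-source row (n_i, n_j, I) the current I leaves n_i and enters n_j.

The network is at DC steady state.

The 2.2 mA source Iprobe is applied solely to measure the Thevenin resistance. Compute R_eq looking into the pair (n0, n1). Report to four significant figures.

Apply KCL at each of the 2 non-ground nodes and solve the resulting linear system.
Node n1: branches {R3, R6, R7, R8, R11, R12, R13, R15, R18, Iprobe} → V_1 = 0.003058
Node n2: branches {R1, R2, R3, R4, R5, R9, R10, R11, R14, R15, R16, R17, R18} → V_2 = 0.001140

R_eq = 1.390 Ω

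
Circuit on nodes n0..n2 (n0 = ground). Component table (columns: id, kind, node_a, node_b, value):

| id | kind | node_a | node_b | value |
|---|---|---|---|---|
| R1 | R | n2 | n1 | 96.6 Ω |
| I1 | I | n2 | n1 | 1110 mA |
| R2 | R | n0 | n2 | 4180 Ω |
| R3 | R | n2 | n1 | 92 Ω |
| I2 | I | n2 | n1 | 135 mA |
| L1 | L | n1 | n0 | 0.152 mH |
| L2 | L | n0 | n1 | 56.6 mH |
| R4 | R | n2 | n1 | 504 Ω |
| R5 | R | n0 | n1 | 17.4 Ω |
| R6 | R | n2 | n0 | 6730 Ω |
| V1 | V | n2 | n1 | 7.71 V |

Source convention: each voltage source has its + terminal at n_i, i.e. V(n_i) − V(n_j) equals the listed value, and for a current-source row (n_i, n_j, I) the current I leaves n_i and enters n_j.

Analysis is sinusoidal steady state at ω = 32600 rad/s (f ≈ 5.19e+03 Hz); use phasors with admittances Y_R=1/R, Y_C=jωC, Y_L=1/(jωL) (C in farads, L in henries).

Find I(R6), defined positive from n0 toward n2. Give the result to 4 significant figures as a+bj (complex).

Element admittances at ω=32600 rad/s:
  Y(R1) = 0.01035+0.000j S between n2,n1
  I1: injects 1.11 A into n1 (from n2)
  Y(R2) = 0.0002392+0.000j S between n0,n2
  Y(R3) = 0.01087+0.000j S between n2,n1
  I2: injects 0.135 A into n1 (from n2)
  Y(L1) = 0.000-0.2018j S between n1,n0
  Y(L2) = 0.000-0.0005420j S between n0,n1
  Y(R4) = 0.001984+0.000j S between n2,n1
  Y(R5) = 0.05747+0.000j S between n0,n1
  Y(R6) = 0.0001486+0.000j S between n2,n0
  V1: constraint V(n2)−V(n1) = 7.71
Assemble and solve the 3×3 MNA system:
  V(n1)=-0.003906-0.01366j  V(n2)=7.706-0.01366j
  i(V1)=-1.427+5.298e-06j

-0.001145+2.030e-06j A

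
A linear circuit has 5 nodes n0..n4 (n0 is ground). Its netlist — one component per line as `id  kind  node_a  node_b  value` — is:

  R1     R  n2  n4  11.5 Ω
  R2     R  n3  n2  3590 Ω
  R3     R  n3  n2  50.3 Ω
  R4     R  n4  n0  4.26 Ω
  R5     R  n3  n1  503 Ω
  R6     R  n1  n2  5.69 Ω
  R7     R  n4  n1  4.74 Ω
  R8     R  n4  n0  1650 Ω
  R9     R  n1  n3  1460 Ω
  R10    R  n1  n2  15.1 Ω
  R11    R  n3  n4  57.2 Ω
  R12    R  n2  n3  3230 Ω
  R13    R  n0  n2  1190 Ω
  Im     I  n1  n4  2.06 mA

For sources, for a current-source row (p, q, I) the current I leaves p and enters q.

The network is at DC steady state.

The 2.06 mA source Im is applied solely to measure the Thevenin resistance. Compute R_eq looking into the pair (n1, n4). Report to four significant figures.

MNA unknowns: 4 node voltages V₁..V_4
R1: Y=0.08696 on G[2,4]
R2: Y=0.0002786 on G[3,2]
R3: Y=0.01988 on G[3,2]
R4: Y=0.2347 on G[4,0]
R5: Y=0.001988 on G[3,1]
R6: Y=0.1757 on G[1,2]
R7: Y=0.2110 on G[4,1]
R8: Y=0.0006061 on G[4,0]
R9: Y=0.0006849 on G[1,3]
R10: Y=0.06623 on G[1,2]
R11: Y=0.01748 on G[3,4]
R12: Y=0.0003096 on G[2,3]
R13: Y=0.0008403 on G[0,2]
Im: z[1]−=0.00206, z[4]+=0.00206
solve → V1=-0.007305, V2=-0.005224, V3=-0.003105, V4=1.865e-05

R_eq = 3.555 Ω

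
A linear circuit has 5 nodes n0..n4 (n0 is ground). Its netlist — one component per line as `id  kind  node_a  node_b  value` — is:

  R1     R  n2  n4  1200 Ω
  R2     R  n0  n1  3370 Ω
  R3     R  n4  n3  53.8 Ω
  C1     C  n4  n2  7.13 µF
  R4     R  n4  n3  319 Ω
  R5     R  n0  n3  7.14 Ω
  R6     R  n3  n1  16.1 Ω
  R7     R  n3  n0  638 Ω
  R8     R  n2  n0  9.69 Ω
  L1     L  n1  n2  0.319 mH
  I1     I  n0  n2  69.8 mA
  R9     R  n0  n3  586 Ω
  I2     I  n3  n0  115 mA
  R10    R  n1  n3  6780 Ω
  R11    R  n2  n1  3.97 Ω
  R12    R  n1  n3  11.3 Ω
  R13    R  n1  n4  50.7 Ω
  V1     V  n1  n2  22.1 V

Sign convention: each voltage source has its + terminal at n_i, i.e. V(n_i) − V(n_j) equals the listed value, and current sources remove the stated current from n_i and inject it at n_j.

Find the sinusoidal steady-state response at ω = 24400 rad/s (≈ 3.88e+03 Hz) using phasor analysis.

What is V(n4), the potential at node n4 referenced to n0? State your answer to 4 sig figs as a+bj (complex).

-7.434-3.814j V

Apply KCL at each of the 4 non-ground nodes and solve the resulting linear system.
Node n1: branches {R2, R6, L1, R10, R11, R12, R13, V1} → V_1 = 13.73+0.2187j
Node n2: branches {R1, C1, R8, L1, I1, R11, V1} → V_2 = -8.367+0.2187j
Node n3: branches {R3, R4, R5, R6, R7, R9, I2, R10, R12} → V_3 = 5.680-0.1579j
Node n4: branches {R1, R3, C1, R4, R13} → V_4 = -7.434-3.814j
Source currents: i(V1)=-7.202+2.703j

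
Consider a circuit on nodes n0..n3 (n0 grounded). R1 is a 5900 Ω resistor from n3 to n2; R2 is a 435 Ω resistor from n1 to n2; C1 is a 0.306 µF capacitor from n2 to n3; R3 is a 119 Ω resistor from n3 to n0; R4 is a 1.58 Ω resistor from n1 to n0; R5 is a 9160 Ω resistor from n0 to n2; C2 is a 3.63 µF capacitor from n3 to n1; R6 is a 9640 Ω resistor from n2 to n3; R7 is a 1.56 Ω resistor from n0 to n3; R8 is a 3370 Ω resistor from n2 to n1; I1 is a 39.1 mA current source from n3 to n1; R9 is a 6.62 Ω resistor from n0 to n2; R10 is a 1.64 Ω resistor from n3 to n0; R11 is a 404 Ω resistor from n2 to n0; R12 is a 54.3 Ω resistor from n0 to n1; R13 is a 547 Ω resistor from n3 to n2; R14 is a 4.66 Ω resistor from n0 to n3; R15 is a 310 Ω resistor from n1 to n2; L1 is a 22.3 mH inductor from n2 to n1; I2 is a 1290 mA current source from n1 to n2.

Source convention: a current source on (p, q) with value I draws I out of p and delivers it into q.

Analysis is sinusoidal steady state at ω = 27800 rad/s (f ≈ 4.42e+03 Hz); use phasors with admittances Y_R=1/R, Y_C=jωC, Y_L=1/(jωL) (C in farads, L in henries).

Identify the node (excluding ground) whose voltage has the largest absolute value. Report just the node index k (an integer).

Apply KCL at each of the 3 non-ground nodes and solve the resulting linear system.
Node n1: branches {R2, R4, C2, R8, I1, R12, R15, L1, I2} → V_1 = -1.786+0.2423j
Node n2: branches {R1, R2, C1, R5, R6, R8, R9, R11, R13, R15, L1, I2} → V_2 = 7.913-0.3139j
Node n3: branches {R1, C1, R3, C2, R6, R7, I1, R10, R13, R14} → V_3 = -0.03549-0.07434j

2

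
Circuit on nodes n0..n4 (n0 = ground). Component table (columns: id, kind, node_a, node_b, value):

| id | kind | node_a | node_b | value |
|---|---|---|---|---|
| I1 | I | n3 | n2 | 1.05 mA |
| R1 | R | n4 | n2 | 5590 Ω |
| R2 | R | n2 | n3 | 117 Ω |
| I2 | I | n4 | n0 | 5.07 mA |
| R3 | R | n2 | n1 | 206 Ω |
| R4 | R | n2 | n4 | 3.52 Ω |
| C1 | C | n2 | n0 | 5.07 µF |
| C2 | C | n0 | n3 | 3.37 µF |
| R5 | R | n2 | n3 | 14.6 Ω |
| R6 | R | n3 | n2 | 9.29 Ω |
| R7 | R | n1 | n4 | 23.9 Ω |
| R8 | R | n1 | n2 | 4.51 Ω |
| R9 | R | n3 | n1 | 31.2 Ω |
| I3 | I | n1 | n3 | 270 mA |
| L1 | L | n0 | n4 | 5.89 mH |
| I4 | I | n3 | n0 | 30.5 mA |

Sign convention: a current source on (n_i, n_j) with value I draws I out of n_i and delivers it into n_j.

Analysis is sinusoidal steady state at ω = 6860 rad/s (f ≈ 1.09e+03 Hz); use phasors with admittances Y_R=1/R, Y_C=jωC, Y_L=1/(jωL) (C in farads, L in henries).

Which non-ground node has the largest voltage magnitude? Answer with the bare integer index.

Apply KCL at each of the 4 non-ground nodes and solve the resulting linear system.
Node n1: branches {R3, R7, R8, R9, I3} → V_1 = -1.710+1.011j
Node n2: branches {I1, R1, R2, R3, R4, C1, R5, R6, R8} → V_2 = -0.9009+1.025j
Node n3: branches {I1, R2, C2, R5, R6, R9, I3, I4} → V_3 = 0.1867+1.003j
Node n4: branches {R1, I2, R4, R7, L1} → V_4 = -1.092+0.9405j

1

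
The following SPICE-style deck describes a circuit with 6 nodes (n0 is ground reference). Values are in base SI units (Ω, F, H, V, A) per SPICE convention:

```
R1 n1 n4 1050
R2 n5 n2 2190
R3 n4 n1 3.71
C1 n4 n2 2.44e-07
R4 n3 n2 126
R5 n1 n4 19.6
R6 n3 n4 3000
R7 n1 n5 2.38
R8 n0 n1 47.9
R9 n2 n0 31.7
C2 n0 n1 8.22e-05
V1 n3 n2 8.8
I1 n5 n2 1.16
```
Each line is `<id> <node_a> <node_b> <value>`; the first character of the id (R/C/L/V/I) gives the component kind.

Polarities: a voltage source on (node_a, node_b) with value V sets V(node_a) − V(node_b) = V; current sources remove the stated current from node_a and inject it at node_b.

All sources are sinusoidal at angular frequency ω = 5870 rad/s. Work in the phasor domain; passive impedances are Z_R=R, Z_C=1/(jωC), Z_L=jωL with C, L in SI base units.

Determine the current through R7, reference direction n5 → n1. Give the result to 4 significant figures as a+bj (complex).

-1.143-0.001751j A

Apply KCL at each of the 5 non-ground nodes and solve the resulting linear system.
Node n1: branches {R1, R3, R5, R7, R8, C2} → V_1 = -0.001602+2.325j
Node n2: branches {R2, C1, R4, R9, V1, I1} → V_2 = 35.57-1.514j
Node n3: branches {R4, R6, V1} → V_3 = 44.37-1.514j
Node n4: branches {R1, R3, C1, R5, R6} → V_4 = 0.06212+2.479j
Node n5: branches {R2, R7, I1} → V_5 = -2.721+2.321j
Source currents: i(V1)=-0.08461+0.001331j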